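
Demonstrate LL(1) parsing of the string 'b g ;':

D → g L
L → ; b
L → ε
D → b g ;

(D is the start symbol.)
LL(1) parsing maintains a stack (initially the start symbol over $) and the input. At each step: if the stack top is a terminal, match it against the current input token; if it is a non-terminal N, replace it with the RHS of M[N, lookahead] (the unique production whose predict set contains the lookahead).

Stack is shown with the top on the left.

Stack    Input    Action
------------------------
D $      b g ; $  output D → b g ;
b g ; $  b g ; $  match 'b'
g ; $    g ; $    match 'g'
; $      ; $      match ';'
$        $        accept

The string is accepted.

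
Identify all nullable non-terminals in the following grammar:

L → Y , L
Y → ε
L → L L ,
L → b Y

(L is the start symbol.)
A non-terminal is nullable if it can derive ε (the empty string): either it has an ε-production, or it has a production whose right-hand side consists entirely of nullable non-terminals.

ε-productions: Y → ε
So Y is immediately nullable.
No further non-terminal can be added: every production for the remaining non-terminals contains a terminal or a non-nullable non-terminal.
Nullable = { 'Y' }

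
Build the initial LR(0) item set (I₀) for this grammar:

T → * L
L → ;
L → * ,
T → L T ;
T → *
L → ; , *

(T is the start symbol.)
{ [L → . * ,], [L → . ; , *], [L → . ;], [T → . * L], [T → . *], [T → . L T ;], [T' → . T] }

First, augment the grammar with T' → T
I₀ = CLOSURE({ [T' → . T] }):
  [T' → . T] has the dot before T: add [T → . * L], [T → . L T ;], [T → . *]
  [T → . L T ;] has the dot before L: add [L → . ;], [L → . * ,], [L → . ; , *]
No further items can be added.

I₀ = { [L → . * ,], [L → . ; , *], [L → . ;], [T → . * L], [T → . *], [T → . L T ;], [T' → . T] }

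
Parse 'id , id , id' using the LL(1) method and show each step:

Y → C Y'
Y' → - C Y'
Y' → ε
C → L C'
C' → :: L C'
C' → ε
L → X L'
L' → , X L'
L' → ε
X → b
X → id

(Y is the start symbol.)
LL(1) parsing maintains a stack (initially the start symbol over $) and the input. At each step: if the stack top is a terminal, match it against the current input token; if it is a non-terminal N, replace it with the RHS of M[N, lookahead] (the unique production whose predict set contains the lookahead).

Stack is shown with the top on the left.

Stack           Input           Action
--------------------------------------
Y $             id , id , id $  output Y → C Y'
C Y' $          id , id , id $  output C → L C'
L C' Y' $       id , id , id $  output L → X L'
X L' C' Y' $    id , id , id $  output X → id
id L' C' Y' $   id , id , id $  match 'id'
L' C' Y' $      , id , id $     output L' → , X L'
, X L' C' Y' $  , id , id $     match ','
X L' C' Y' $    id , id $       output X → id
id L' C' Y' $   id , id $       match 'id'
L' C' Y' $      , id $          output L' → , X L'
, X L' C' Y' $  , id $          match ','
X L' C' Y' $    id $            output X → id
id L' C' Y' $   id $            match 'id'
L' C' Y' $      $               output L' → ε
C' Y' $         $               output C' → ε
Y' $            $               output Y' → ε
$               $               accept

The string is accepted.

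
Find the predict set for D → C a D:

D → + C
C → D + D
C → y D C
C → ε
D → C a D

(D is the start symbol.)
PREDICT(D → C a D) = (FIRST(RHS) \ {ε}) ∪ (FOLLOW(D) if ε ∈ FIRST(RHS), i.e. RHS ⇒* ε)
FIRST(C) = { '+', 'a', 'y', ε }
FIRST(C a D) = { '+', 'a', 'y' }
ε ∉ FIRST(C a D), so FOLLOW(D) is not added.
PREDICT(D → C a D) = { '+', 'a', 'y' }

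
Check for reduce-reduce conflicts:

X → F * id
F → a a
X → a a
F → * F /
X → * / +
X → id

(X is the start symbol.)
Yes — I6: [F → a a .] vs [X → a a .]

A reduce-reduce conflict occurs when an LR(0) state has two complete items [A → α .] and [B → β .] — both call for a reduction, and with no lookahead the parser cannot choose between them.

Augment with X' → X and build the canonical LR(0) collection (I0 = CLOSURE({[X' → . X]}), then GOTO on every symbol after a dot until no new states appear). It has 16 states:
  I0: { [F → . * F /], [F → . a a], [X → . * / +], [X → . F * id], [X → . a a], [X → . id], [X' → . X] }  — shift
  I1: { [F → * . F /], [F → . * F /], [F → . a a], [X → * . / +] }  — shift
  I2: { [X → F . * id] }  — shift
  I3: { [X' → X .] }  — accept
  I4: { [F → a . a], [X → a . a] }  — shift
  I5: { [X → id .] }  — reduce
  I6: { [F → a a .], [X → a a .] }  — 2 reduces
  I7: { [X → F * . id] }  — shift
  I8: { [X → F * id .] }  — reduce
  I9: { [F → * . F /], [F → . * F /], [F → . a a] }  — shift
  I10: { [X → * / . +] }  — shift
  I11: { [F → * F . /] }  — shift
  I12: { [F → a . a] }  — shift
  I13: { [F → a a .] }  — reduce
  I14: { [F → * F / .] }  — reduce
  I15: { [X → * / + .] }  — reduce

I6 contains complete items [F → a a .], [X → a a .] — reduce-reduce conflict.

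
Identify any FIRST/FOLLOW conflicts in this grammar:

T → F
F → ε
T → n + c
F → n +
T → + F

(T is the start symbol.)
A FIRST/FOLLOW conflict occurs when a non-terminal N has a nullable alternative N → β (β ⇒* ε) and another alternative N → α with FIRST(α) ∩ FOLLOW(N) ≠ ∅: on such a lookahead the parser cannot decide between expanding α and letting N vanish via β.

Nullable non-terminals: F, T.
FIRST sets used below: FIRST(F) = { 'n', ε }

F: nullable alternative(s) F → ε; FOLLOW(F) = { $ }
  F → ε: FIRST \ {ε} = { } — this is the only nullable alternative, skip
  F → n +: FIRST \ {ε} = { 'n' } — disjoint from FOLLOW(F)

T: nullable alternative(s) T → F; FOLLOW(T) = { $ }
  T → F: FIRST \ {ε} = { 'n' } — this is the only nullable alternative, skip
  T → n + c: FIRST \ {ε} = { 'n' } — disjoint from FOLLOW(T)
  T → + F: FIRST \ {ε} = { '+' } — disjoint from FOLLOW(T)

No FIRST/FOLLOW conflicts found.

Answer: No FIRST/FOLLOW conflicts.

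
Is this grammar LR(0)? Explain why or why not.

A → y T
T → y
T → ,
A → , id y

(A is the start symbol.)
A grammar is LR(0) if no state in the canonical LR(0) collection has:
  - both a shift item (dot before a terminal) and a complete item (shift-reduce conflict), or
  - two or more complete items (reduce-reduce conflict; the accept item [A' → A .] counts as a complete item here).

Augment with A' → A and build the canonical LR(0) collection (I0 = CLOSURE({[A' → . A]}), then GOTO on every symbol after a dot until no new states appear). It has 9 states:
  I0: { [A → . , id y], [A → . y T], [A' → . A] }  — shift
  I1: { [A → , . id y] }  — shift
  I2: { [A' → A .] }  — accept
  I3: { [A → y . T], [T → . ,], [T → . y] }  — shift
  I4: { [T → , .] }  — reduce
  I5: { [A → y T .] }  — reduce
  I6: { [T → y .] }  — reduce
  I7: { [A → , id . y] }  — shift
  I8: { [A → , id y .] }  — reduce

Every state is either a pure shift/goto state or contains exactly one complete item and nothing to shift — no conflicts. The grammar is LR(0).

Answer: Yes, the grammar is LR(0)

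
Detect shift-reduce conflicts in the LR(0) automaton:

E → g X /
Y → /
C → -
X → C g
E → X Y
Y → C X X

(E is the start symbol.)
Augment with E' → E and build the canonical LR(0) collection (I0 = CLOSURE({[E' → . E]}), then GOTO on every symbol after a dot until no new states appear). It has 14 states:
  I0: { [C → . -], [E → . X Y], [E → . g X /], [E' → . E], [X → . C g] }  — shift
  I1: { [C → - .] }  — reduce
  I2: { [X → C . g] }  — shift
  I3: { [E' → E .] }  — accept
  I4: { [C → . -], [E → X . Y], [Y → . /], [Y → . C X X] }  — shift
  I5: { [C → . -], [E → g . X /], [X → . C g] }  — shift
  I6: { [E → g X . /] }  — shift
  I7: { [E → g X / .] }  — reduce
  I8: { [Y → / .] }  — reduce
  I9: { [C → . -], [X → . C g], [Y → C . X X] }  — shift
  I10: { [E → X Y .] }  — reduce
  I11: { [C → . -], [X → . C g], [Y → C X . X] }  — shift
  I12: { [Y → C X X .] }  — reduce
  I13: { [X → C g .] }  — reduce

No state contains both a complete item and a shift item.

Answer: No shift-reduce conflicts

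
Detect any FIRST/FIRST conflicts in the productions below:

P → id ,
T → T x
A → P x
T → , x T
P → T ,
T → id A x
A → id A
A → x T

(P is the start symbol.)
Yes. P → id ',' / P → T ',' on { 'id' }; T → T x / T → ',' x T on { ',' }; T → T x / T → id A x on { 'id' }; A → P x / A → id A on { 'id' }

FIRST sets of the non-terminals at (or reachable through a nullable prefix from) the front of some alternative:
  FIRST(T) = { ',', 'id' }
  FIRST(P) = { ',', 'id' }

Productions for P:
  P → id ,: FIRST = { 'id' }
  P → T ,: FIRST = { ',', 'id' }
Productions for T:
  T → T x: FIRST = { ',', 'id' }
  T → , x T: FIRST = { ',' }
  T → id A x: FIRST = { 'id' }
Productions for A:
  A → P x: FIRST = { ',', 'id' }
  A → id A: FIRST = { 'id' }
  A → x T: FIRST = { 'x' }

Conflict for P: P → id , and P → T ,
  Overlap: { 'id' }
Conflict for T: T → T x and T → , x T
  Overlap: { ',' }
Conflict for T: T → T x and T → id A x
  Overlap: { 'id' }
Conflict for A: A → P x and A → id A
  Overlap: { 'id' }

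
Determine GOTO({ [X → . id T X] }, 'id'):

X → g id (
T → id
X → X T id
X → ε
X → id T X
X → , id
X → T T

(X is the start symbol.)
{ [T → . id], [X → id . T X] }

GOTO(I, 'id') = CLOSURE({ [A → αX.β] : [A → α.Xβ] ∈ I, X = 'id' })

Items with dot before 'id', with the dot advanced:
  [X → . id T X] → [X → id . T X]
Closure of the advanced items:
  [X → id . T X] has the dot before T: add [T → . id]

GOTO = { [T → . id], [X → id . T X] }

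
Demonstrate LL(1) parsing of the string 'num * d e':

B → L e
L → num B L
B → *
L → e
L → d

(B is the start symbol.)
Stack is shown with the top on the left.

Stack        Input        Action
--------------------------------
B $          num * d e $  output B → L e
L e $        num * d e $  output L → num B L
num B L e $  num * d e $  match 'num'
B L e $      * d e $      output B → *
* L e $      * d e $      match '*'
L e $        d e $        output L → d
d e $        d e $        match 'd'
e $          e $          match 'e'
$            $            accept

The string is accepted.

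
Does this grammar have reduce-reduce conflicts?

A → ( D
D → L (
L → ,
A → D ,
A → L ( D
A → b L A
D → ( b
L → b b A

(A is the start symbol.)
Yes — I15: [A → ( D .] vs [A → L ( D .]

A reduce-reduce conflict occurs when an LR(0) state has two complete items [A → α .] and [B → β .] — both call for a reduction, and with no lookahead the parser cannot choose between them.

Augment with A' → A and build the canonical LR(0) collection (I0 = CLOSURE({[A' → . A]}), then GOTO on every symbol after a dot until no new states appear). It has 26 states:
  I0: { [A → . ( D], [A → . D ,], [A → . L ( D], [A → . b L A], [A' → . A], [D → . ( b], [D → . L (], [L → . ,], [L → . b b A] }  — shift
  I1: { [A → ( . D], [D → ( . b], [D → . ( b], [D → . L (], [L → . ,], [L → . b b A] }  — shift
  I2: { [L → , .] }  — reduce
  I3: { [A' → A .] }  — accept
  I4: { [A → D . ,] }  — shift
  I5: { [A → L . ( D], [D → L . (] }  — shift
  I6: { [A → b . L A], [L → . ,], [L → . b b A], [L → b . b A] }  — shift
  I7: { [A → . ( D], [A → . D ,], [A → . L ( D], [A → . b L A], [A → b L . A], [D → . ( b], [D → . L (], [L → . ,], [L → . b b A] }  — shift
  I8: { [A → . ( D], [A → . D ,], [A → . L ( D], [A → . b L A], [D → . ( b], [D → . L (], [L → . ,], [L → . b b A], [L → b . b A], [L → b b . A] }  — shift
  I9: { [L → b b A .] }  — reduce
  I10: { [A → . ( D], [A → . D ,], [A → . L ( D], [A → . b L A], [A → b . L A], [D → . ( b], [D → . L (], [L → . ,], [L → . b b A], [L → b . b A], [L → b b . A] }  — shift
  I11: { [A → . ( D], [A → . D ,], [A → . L ( D], [A → . b L A], [A → L . ( D], [A → b L . A], [D → . ( b], [D → . L (], [D → L . (], [L → . ,], [L → . b b A] }  — shift
  I12: { [A → ( . D], [A → L ( . D], [D → ( . b], [D → . ( b], [D → . L (], [D → L ( .], [L → . ,], [L → . b b A] }  — shift, reduce
  I13: { [A → b L A .] }  — reduce
  I14: { [D → ( . b] }  — shift
  I15: { [A → ( D .], [A → L ( D .] }  — 2 reduces
  I16: { [D → L . (] }  — shift
  I17: { [D → ( b .], [L → b . b A] }  — shift, reduce
  I18: { [A → . ( D], [A → . D ,], [A → . L ( D], [A → . b L A], [D → . ( b], [D → . L (], [L → . ,], [L → . b b A], [L → b b . A] }  — shift
  I19: { [D → L ( .] }  — reduce
  I20: { [D → ( b .] }  — reduce
  I21: { [A → L ( . D], [D → . ( b], [D → . L (], [D → L ( .], [L → . ,], [L → . b b A] }  — shift, reduce
  I22: { [A → L ( D .] }  — reduce
  I23: { [L → b . b A] }  — shift
  I24: { [A → D , .] }  — reduce
  I25: { [A → ( D .] }  — reduce

I15 contains complete items [A → ( D .], [A → L ( D .] — reduce-reduce conflict.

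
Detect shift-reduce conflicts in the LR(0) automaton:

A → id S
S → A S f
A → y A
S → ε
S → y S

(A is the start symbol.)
Augment with A' → A and build the canonical LR(0) collection (I0 = CLOSURE({[A' → . A]}), then GOTO on every symbol after a dot until no new states appear). It has 12 states:
  I0: { [A → . id S], [A → . y A], [A' → . A] }  — shift
  I1: { [A' → A .] }  — accept
  I2: { [A → . id S], [A → . y A], [A → id . S], [S → . A S f], [S → . y S], [S → .] }  — shift, reduce
  I3: { [A → . id S], [A → . y A], [A → y . A] }  — shift
  I4: { [A → y A .] }  — reduce
  I5: { [A → . id S], [A → . y A], [S → . A S f], [S → . y S], [S → .], [S → A . S f] }  — shift, reduce
  I6: { [A → id S .] }  — reduce
  I7: { [A → . id S], [A → . y A], [A → y . A], [S → . A S f], [S → . y S], [S → .], [S → y . S] }  — shift, reduce
  I8: { [A → . id S], [A → . y A], [A → y A .], [S → . A S f], [S → . y S], [S → .], [S → A . S f] }  — shift, 2 reduces
  I9: { [S → y S .] }  — reduce
  I10: { [S → A S . f] }  — shift
  I11: { [S → A S f .] }  — reduce

I2 contains reduce item [S → .] and shift items [A → . id S], [A → . y A], [S → . y S] — shift-reduce conflict.
I5 contains reduce item [S → .] and shift items [A → . id S], [A → . y A], [S → . y S] — shift-reduce conflict.
I7 contains reduce item [S → .] and shift items [A → . id S], [A → . y A], [S → . y S] — shift-reduce conflict.
I8 contains reduce items [A → y A .], [S → .] and shift items [A → . id S], [A → . y A], [S → . y S] — shift-reduce conflict.

Answer: Yes — I2: [S → .] vs [A → . id S]; I5: [S → .] vs [A → . id S]; I7: [S → .] vs [A → . id S]; I8: [A → y A .] vs [A → . id S]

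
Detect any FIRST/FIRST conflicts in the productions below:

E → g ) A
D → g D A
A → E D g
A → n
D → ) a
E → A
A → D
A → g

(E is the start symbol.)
Yes. E → g ')' A / E → A on { 'g' }; A → E D g / A → n on { 'n' }; A → E D g / A → D on { ')', 'g' }; A → E D g / A → g on { 'g' }; A → D / A → g on { 'g' }

A FIRST/FIRST conflict occurs when two productions N → α and N → β for the same non-terminal have FIRST(α) ∩ FIRST(β) ≠ ∅ (with ε ∈ FIRST of a nullable right-hand side, so two nullable alternatives also conflict).

FIRST sets of the non-terminals at (or reachable through a nullable prefix from) the front of some alternative:
  FIRST(A) = { ')', 'g', 'n' }
  FIRST(E) = { ')', 'g', 'n' }
  FIRST(D) = { ')', 'g' }

Productions for E:
  E → g ) A: FIRST = { 'g' }
  E → A: FIRST = { ')', 'g', 'n' }
Productions for D:
  D → g D A: FIRST = { 'g' }
  D → ) a: FIRST = { ')' }
Productions for A:
  A → E D g: FIRST = { ')', 'g', 'n' }
  A → n: FIRST = { 'n' }
  A → D: FIRST = { ')', 'g' }
  A → g: FIRST = { 'g' }

Conflict for E: E → g ) A and E → A
  Overlap: { 'g' }
Conflict for A: A → E D g and A → n
  Overlap: { 'n' }
Conflict for A: A → E D g and A → D
  Overlap: { ')', 'g' }
Conflict for A: A → E D g and A → g
  Overlap: { 'g' }
Conflict for A: A → D and A → g
  Overlap: { 'g' }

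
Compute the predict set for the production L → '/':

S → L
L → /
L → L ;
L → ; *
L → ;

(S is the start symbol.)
PREDICT(L → '/') = (FIRST(RHS) \ {ε}) ∪ (FOLLOW(L) if ε ∈ FIRST(RHS), i.e. RHS ⇒* ε)
FIRST('/') = { '/' }
ε ∉ FIRST('/'), so FOLLOW(L) is not added.
PREDICT(L → '/') = { '/' }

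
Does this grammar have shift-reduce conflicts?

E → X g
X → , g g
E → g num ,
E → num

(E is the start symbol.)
No shift-reduce conflicts

A shift-reduce conflict occurs when an LR(0) state has both:
  - a complete (reduce) item [A → α .] (dot at the end), and
  - a shift item [B → β . c γ] (dot before a terminal).

Augment with E' → E and build the canonical LR(0) collection (I0 = CLOSURE({[E' → . E]}), then GOTO on every symbol after a dot until no new states appear). It has 11 states:
  I0: { [E → . X g], [E → . g num ,], [E → . num], [E' → . E], [X → . , g g] }  — shift
  I1: { [X → , . g g] }  — shift
  I2: { [E' → E .] }  — accept
  I3: { [E → X . g] }  — shift
  I4: { [E → g . num ,] }  — shift
  I5: { [E → num .] }  — reduce
  I6: { [E → g num . ,] }  — shift
  I7: { [E → g num , .] }  — reduce
  I8: { [E → X g .] }  — reduce
  I9: { [X → , g . g] }  — shift
  I10: { [X → , g g .] }  — reduce

No state contains both a complete item and a shift item.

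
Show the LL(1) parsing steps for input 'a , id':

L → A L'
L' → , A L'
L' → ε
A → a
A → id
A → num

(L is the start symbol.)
Stack is shown with the top on the left.

Stack     Input     Action
--------------------------
L $       a , id $  output L → A L'
A L' $    a , id $  output A → a
a L' $    a , id $  match 'a'
L' $      , id $    output L' → , A L'
, A L' $  , id $    match ','
A L' $    id $      output A → id
id L' $   id $      match 'id'
L' $      $         output L' → ε
$         $         accept

The string is accepted.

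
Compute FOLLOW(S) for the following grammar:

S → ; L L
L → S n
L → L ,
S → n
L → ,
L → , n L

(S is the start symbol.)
To compute FOLLOW(S), find every occurrence of S on a right-hand side N → α S β: add FIRST(β) \ {ε}, and if β is empty or nullable also add FOLLOW(N). Iterate to a fixed point.

S is the start symbol, so $ ∈ FOLLOW(S).
In L → S n: S is followed by n, add FIRST(n) \ {ε} = { 'n' }

Taking the union: FOLLOW(S) = { $, 'n' }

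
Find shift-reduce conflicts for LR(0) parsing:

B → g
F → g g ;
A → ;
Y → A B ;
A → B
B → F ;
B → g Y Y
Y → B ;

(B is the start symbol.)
A shift-reduce conflict occurs when an LR(0) state has both:
  - a complete (reduce) item [A → α .] (dot at the end), and
  - a shift item [B → β . c γ] (dot before a terminal).

Augment with B' → B and build the canonical LR(0) collection (I0 = CLOSURE({[B' → . B]}), then GOTO on every symbol after a dot until no new states appear). It has 15 states:
  I0: { [B → . F ;], [B → . g Y Y], [B → . g], [B' → . B], [F → . g g ;] }  — shift
  I1: { [B' → B .] }  — accept
  I2: { [B → F . ;] }  — shift
  I3: { [A → . ;], [A → . B], [B → . F ;], [B → . g Y Y], [B → . g], [B → g . Y Y], [B → g .], [F → . g g ;], [F → g . g ;], [Y → . A B ;], [Y → . B ;] }  — shift, reduce
  I4: { [A → ; .] }  — reduce
  I5: { [B → . F ;], [B → . g Y Y], [B → . g], [F → . g g ;], [Y → A . B ;] }  — shift
  I6: { [A → B .], [Y → B . ;] }  — shift, reduce
  I7: { [A → . ;], [A → . B], [B → . F ;], [B → . g Y Y], [B → . g], [B → g Y . Y], [F → . g g ;], [Y → . A B ;], [Y → . B ;] }  — shift
  I8: { [A → . ;], [A → . B], [B → . F ;], [B → . g Y Y], [B → . g], [B → g . Y Y], [B → g .], [F → . g g ;], [F → g . g ;], [F → g g . ;], [Y → . A B ;], [Y → . B ;] }  — shift, reduce
  I9: { [A → ; .], [F → g g ; .] }  — 2 reduces
  I10: { [B → g Y Y .] }  — reduce
  I11: { [Y → B ; .] }  — reduce
  I12: { [Y → A B . ;] }  — shift
  I13: { [Y → A B ; .] }  — reduce
  I14: { [B → F ; .] }  — reduce

I3 contains reduce item [B → g .] and shift items [A → . ;], [B → . g], [B → . g Y Y], [F → . g g ;], [F → g . g ;] — shift-reduce conflict.
I6 contains reduce item [A → B .] and shift item [Y → B . ;] — shift-reduce conflict.
I8 contains reduce item [B → g .] and shift items [A → . ;], [B → . g], [B → . g Y Y], [F → . g g ;], [F → g . g ;], [F → g g . ;] — shift-reduce conflict.

Answer: Yes — I3: [B → g .] vs [A → . ;]; I6: [A → B .] vs [Y → B . ;]; I8: [B → g .] vs [A → . ;]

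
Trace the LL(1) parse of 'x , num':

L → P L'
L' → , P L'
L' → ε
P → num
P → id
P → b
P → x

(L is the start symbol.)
Stack is shown with the top on the left.

Stack     Input      Action
---------------------------
L $       x , num $  output L → P L'
P L' $    x , num $  output P → x
x L' $    x , num $  match 'x'
L' $      , num $    output L' → , P L'
, P L' $  , num $    match ','
P L' $    num $      output P → num
num L' $  num $      match 'num'
L' $      $          output L' → ε
$         $          accept

The string is accepted.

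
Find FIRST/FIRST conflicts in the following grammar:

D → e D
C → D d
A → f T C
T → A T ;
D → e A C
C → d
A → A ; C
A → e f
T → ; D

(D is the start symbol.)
Yes. D → e D / D → e A C on { 'e' }; A → f T C / A → A ';' C on { 'f' }; A → A ';' C / A → e f on { 'e' }

A FIRST/FIRST conflict occurs when two productions N → α and N → β for the same non-terminal have FIRST(α) ∩ FIRST(β) ≠ ∅ (with ε ∈ FIRST of a nullable right-hand side, so two nullable alternatives also conflict).

FIRST sets of the non-terminals at (or reachable through a nullable prefix from) the front of some alternative:
  FIRST(D) = { 'e' }
  FIRST(A) = { 'e', 'f' }

Productions for D:
  D → e D: FIRST = { 'e' }
  D → e A C: FIRST = { 'e' }
Productions for C:
  C → D d: FIRST = { 'e' }
  C → d: FIRST = { 'd' }
Productions for A:
  A → f T C: FIRST = { 'f' }
  A → A ; C: FIRST = { 'e', 'f' }
  A → e f: FIRST = { 'e' }
Productions for T:
  T → A T ;: FIRST = { 'e', 'f' }
  T → ; D: FIRST = { ';' }

Conflict for D: D → e D and D → e A C
  Overlap: { 'e' }
Conflict for A: A → f T C and A → A ; C
  Overlap: { 'f' }
Conflict for A: A → A ; C and A → e f
  Overlap: { 'e' }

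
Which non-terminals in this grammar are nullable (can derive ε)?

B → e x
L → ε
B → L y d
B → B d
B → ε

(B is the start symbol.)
{ 'B', 'L' }

A non-terminal is nullable if it can derive ε (the empty string): either it has an ε-production, or it has a production whose right-hand side consists entirely of nullable non-terminals.

ε-productions: L → ε, B → ε
So L, B are immediately nullable.
Every non-terminal is now nullable.
Nullable = { 'B', 'L' }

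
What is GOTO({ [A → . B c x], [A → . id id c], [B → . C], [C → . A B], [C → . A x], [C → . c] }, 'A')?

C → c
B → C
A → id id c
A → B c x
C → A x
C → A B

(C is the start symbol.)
GOTO(I, 'A') = CLOSURE({ [A → αX.β] : [A → α.Xβ] ∈ I, X = 'A' })

Items with dot before 'A', with the dot advanced:
  [C → . A B] → [C → A . B]
  [C → . A x] → [C → A . x]
Closure of the advanced items:
  [C → A . B] has the dot before B: add [B → . C]
  [B → . C] has the dot before C: add [C → . c], [C → . A x], [C → . A B]
  [C → . A x] has the dot before A: add [A → . id id c], [A → . B c x]

GOTO = { [A → . B c x], [A → . id id c], [B → . C], [C → . A B], [C → . A x], [C → . c], [C → A . B], [C → A . x] }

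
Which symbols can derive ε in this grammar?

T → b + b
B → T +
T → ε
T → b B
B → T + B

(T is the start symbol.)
{ 'T' }

A non-terminal is nullable if it can derive ε (the empty string): either it has an ε-production, or it has a production whose right-hand side consists entirely of nullable non-terminals.

ε-productions: T → ε
So T is immediately nullable.
No further non-terminal can be added: every production for the remaining non-terminals contains a terminal or a non-nullable non-terminal.
Nullable = { 'T' }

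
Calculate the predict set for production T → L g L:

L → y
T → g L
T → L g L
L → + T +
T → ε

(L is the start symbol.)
{ '+', 'y' }

PREDICT(T → L g L) = (FIRST(RHS) \ {ε}) ∪ (FOLLOW(T) if ε ∈ FIRST(RHS), i.e. RHS ⇒* ε)
FIRST(L) = { '+', 'y' }
FIRST(L g L) = { '+', 'y' }
ε ∉ FIRST(L g L), so FOLLOW(T) is not added.
PREDICT(T → L g L) = { '+', 'y' }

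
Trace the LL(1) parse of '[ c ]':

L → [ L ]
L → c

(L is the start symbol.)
LL(1) parsing maintains a stack (initially the start symbol over $) and the input. At each step: if the stack top is a terminal, match it against the current input token; if it is a non-terminal N, replace it with the RHS of M[N, lookahead] (the unique production whose predict set contains the lookahead).

Stack is shown with the top on the left.

Stack    Input    Action
------------------------
L $      [ c ] $  output L → [ L ]
[ L ] $  [ c ] $  match '['
L ] $    c ] $    output L → c
c ] $    c ] $    match 'c'
] $      ] $      match ']'
$        $        accept

The string is accepted.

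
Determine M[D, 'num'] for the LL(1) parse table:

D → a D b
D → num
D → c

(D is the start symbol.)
D → num

To find M[D, 'num'], we find productions for D where 'num' is in the predict set (PREDICT(N → α) = (FIRST(α) \ {ε}) ∪ (FOLLOW(N) if α ⇒* ε)).

D → a D b: PREDICT = { 'a' }
D → num: PREDICT = { 'num' }
  'num' is in predict set, so this production goes in M[D, 'num']
D → c: PREDICT = { 'c' }

M[D, 'num'] = D → num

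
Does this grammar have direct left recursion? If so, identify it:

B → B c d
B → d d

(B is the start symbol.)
Direct left recursion occurs when N → N α for some non-terminal N (the right-hand side begins with the left-hand side itself).

B → B c d: LEFT RECURSIVE (starts with B)
B → d d: starts with d

The grammar has direct left recursion on: B.

Answer: Yes, B is left-recursive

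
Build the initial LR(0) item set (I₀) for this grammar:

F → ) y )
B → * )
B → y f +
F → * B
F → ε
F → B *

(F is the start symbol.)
{ [B → . * )], [B → . y f +], [F → . ) y )], [F → . * B], [F → . B *], [F → .], [F' → . F] }

First, augment the grammar with F' → F
I₀ = CLOSURE({ [F' → . F] }):
  [F' → . F] has the dot before F: add [F → . ) y )], [F → . * B], [F → .], [F → . B *]
  [F → . B *] has the dot before B: add [B → . * )], [B → . y f +]
No further items can be added.

I₀ = { [B → . * )], [B → . y f +], [F → . ) y )], [F → . * B], [F → . B *], [F → .], [F' → . F] }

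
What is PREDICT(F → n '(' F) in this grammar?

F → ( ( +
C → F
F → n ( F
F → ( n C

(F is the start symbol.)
{ 'n' }

PREDICT(F → n '(' F) = (FIRST(RHS) \ {ε}) ∪ (FOLLOW(F) if ε ∈ FIRST(RHS), i.e. RHS ⇒* ε)
FIRST(n '(' F) = { 'n' }
ε ∉ FIRST(n '(' F), so FOLLOW(F) is not added.
PREDICT(F → n '(' F) = { 'n' }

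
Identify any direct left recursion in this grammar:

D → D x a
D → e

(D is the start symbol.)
Yes, D is left-recursive

D → D x a: LEFT RECURSIVE (starts with D)
D → e: starts with e

The grammar has direct left recursion on: D.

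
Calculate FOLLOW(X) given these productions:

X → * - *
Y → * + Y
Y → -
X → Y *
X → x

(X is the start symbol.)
To compute FOLLOW(X), find every occurrence of X on a right-hand side N → α X β: add FIRST(β) \ {ε}, and if β is empty or nullable also add FOLLOW(N). Iterate to a fixed point.

X is the start symbol, so $ ∈ FOLLOW(X).
X does not occur on any right-hand side.

Taking the union: FOLLOW(X) = { $ }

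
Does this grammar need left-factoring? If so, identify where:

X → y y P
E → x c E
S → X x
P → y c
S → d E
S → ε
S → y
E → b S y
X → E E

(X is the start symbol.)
No, left-factoring is not needed

Left-factoring is needed when two productions for the same non-terminal
share a common prefix on the right-hand side.

Productions for X:
  X → y y P
  X → E E
Productions for E:
  E → x c E
  E → b S y
Productions for S:
  S → X x
  S → d E
  S → ε
  S → y

No common prefixes found.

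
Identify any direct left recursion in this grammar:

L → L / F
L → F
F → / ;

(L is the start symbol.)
L → L / F: LEFT RECURSIVE (starts with L)
L → F: starts with F
F → / ;: starts with '/'

The grammar has direct left recursion on: L.

Answer: Yes, L is left-recursive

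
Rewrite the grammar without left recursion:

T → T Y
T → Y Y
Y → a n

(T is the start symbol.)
T → Y Y T'
T' → Y T'
T' → ε
Y → a n

T is directly left-recursive. The standard transformation for
  A → A α₁ | ... | A α_m | β₁ | ... | β_n
is
  A  → β₁ A' | ... | β_n A'
  A' → α₁ A' | ... | α_m A' | ε

T → Y Y becomes T → Y Y T'
T → T Y becomes T' → Y T'
Add T' → ε

Productions for other non-terminals are unchanged:
  Y → a n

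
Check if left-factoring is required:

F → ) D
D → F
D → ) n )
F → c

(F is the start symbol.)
Left-factoring is needed when two productions for the same non-terminal
share a common prefix on the right-hand side.

Productions for F:
  F → ) D
  F → c
Productions for D:
  D → F
  D → ) n )

No common prefixes found.

Answer: No, left-factoring is not needed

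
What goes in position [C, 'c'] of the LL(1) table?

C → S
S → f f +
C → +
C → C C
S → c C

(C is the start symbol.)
To find M[C, 'c'], we find productions for C where 'c' is in the predict set (PREDICT(N → α) = (FIRST(α) \ {ε}) ∪ (FOLLOW(N) if α ⇒* ε)).

Relevant sets:
  FIRST(S) = { 'c', 'f' }
  FIRST(C) = { '+', 'c', 'f' }

C → S: PREDICT = { 'c', 'f' }
  'c' is in predict set, so this production goes in M[C, 'c']
C → +: PREDICT = { '+' }
C → C C: PREDICT = { '+', 'c', 'f' }
  'c' is in predict set, so this production goes in M[C, 'c']

M[C, 'c'] = C → S, C → C C  (a multiply-defined cell — the grammar is not LL(1))

Answer: C → S, C → C C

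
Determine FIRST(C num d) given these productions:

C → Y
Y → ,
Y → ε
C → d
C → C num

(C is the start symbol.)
{ ',', 'd', 'num' }

FIRST sets of the non-terminals involved (from the grammar, by fixed-point iteration):
  FIRST(C) = { ',', 'd', 'num', ε }

To compute FIRST(C num d), process the symbols left to right:
Symbol C is a non-terminal. Add FIRST(C) \ {ε} = { ',', 'd', 'num' }
C is nullable (ε ∈ FIRST(C)), continue to the next symbol.
Symbol num is a terminal. Add 'num' and stop.
FIRST(C num d) = { ',', 'd', 'num' }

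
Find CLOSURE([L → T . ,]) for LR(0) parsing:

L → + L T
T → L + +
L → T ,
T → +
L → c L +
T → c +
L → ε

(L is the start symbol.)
{ [L → T . ,] }

To compute CLOSURE, for each item [A → α.Bβ] where B is a non-terminal, add [B → .γ] for all productions B → γ; repeat for the newly added items until nothing changes.

Start with: [L → T . ,]
The dot precedes the terminal ',', so nothing is added.

CLOSURE = { [L → T . ,] }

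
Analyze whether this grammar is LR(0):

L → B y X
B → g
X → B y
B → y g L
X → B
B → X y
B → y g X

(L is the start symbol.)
Augment with L' → L and build the canonical LR(0) collection (I0 = CLOSURE({[L' → . L]}), then GOTO on every symbol after a dot until no new states appear). It has 14 states:
  I0: { [B → . X y], [B → . g], [B → . y g L], [B → . y g X], [L → . B y X], [L' → . L], [X → . B y], [X → . B] }  — shift
  I1: { [L → B . y X], [X → B . y], [X → B .] }  — shift, reduce
  I2: { [L' → L .] }  — accept
  I3: { [B → X . y] }  — shift
  I4: { [B → g .] }  — reduce
  I5: { [B → y . g L], [B → y . g X] }  — shift
  I6: { [B → . X y], [B → . g], [B → . y g L], [B → . y g X], [B → y g . L], [B → y g . X], [L → . B y X], [X → . B y], [X → . B] }  — shift
  I7: { [B → y g L .] }  — reduce
  I8: { [B → X . y], [B → y g X .] }  — shift, reduce
  I9: { [B → X y .] }  — reduce
  I10: { [B → . X y], [B → . g], [B → . y g L], [B → . y g X], [L → B y . X], [X → . B y], [X → . B], [X → B y .] }  — shift, reduce
  I11: { [X → B . y], [X → B .] }  — shift, reduce
  I12: { [B → X . y], [L → B y X .] }  — shift, reduce
  I13: { [X → B y .] }  — reduce

Conflict in state I1:
  Shift-reduce conflict between [X → B .] and [L → B . y X]
So the grammar is NOT LR(0).

Answer: No. Shift-reduce conflict between [X → B .] and [L → B . y X]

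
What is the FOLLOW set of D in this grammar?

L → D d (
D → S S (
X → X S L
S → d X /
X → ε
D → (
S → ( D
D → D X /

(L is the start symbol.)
To compute FOLLOW(D), find every occurrence of D on a right-hand side N → α D β: add FIRST(β) \ {ε}, and if β is empty or nullable also add FOLLOW(N). Iterate to a fixed point.

In L → D d (: D is followed by d '(', add FIRST(d '(') \ {ε} = { 'd' }
In S → ( D: D is at the end, add FOLLOW(S)
In D → D X /: D is followed by X '/', add FIRST(X '/') \ {ε} = { '(', '/', 'd' }

The FOLLOW sets referred to above (computed the same way, to a fixed point):
  FOLLOW(S) = { '(', 'd' }

Taking the union: FOLLOW(D) = { '(', '/', 'd' }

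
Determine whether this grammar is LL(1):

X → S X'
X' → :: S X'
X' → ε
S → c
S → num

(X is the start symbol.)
A grammar is LL(1) if for each non-terminal N with multiple productions, the predict sets of those productions are pairwise disjoint, where PREDICT(N → α) = (FIRST(α) \ {ε}) ∪ (FOLLOW(N) if α ⇒* ε).

Relevant sets:
  FOLLOW(X') = { $ }

For X':
  PREDICT(X' → :: S X') = { '::' }
  PREDICT(X' → ε) = { $ }
For S:
  PREDICT(S → c) = { 'c' }
  PREDICT(S → num) = { 'num' }
X has a single production, so nothing to check there.

All predict sets are disjoint. The grammar IS LL(1).

Answer: Yes, the grammar is LL(1).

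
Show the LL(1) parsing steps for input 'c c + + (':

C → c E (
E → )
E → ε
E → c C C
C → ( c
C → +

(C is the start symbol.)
Stack is shown with the top on the left.

Stack      Input        Action
------------------------------
C $        c c + + ( $  output C → c E (
c E ( $    c c + + ( $  match 'c'
E ( $      c + + ( $    output E → c C C
c C C ( $  c + + ( $    match 'c'
C C ( $    + + ( $      output C → +
+ C ( $    + + ( $      match '+'
C ( $      + ( $        output C → +
+ ( $      + ( $        match '+'
( $        ( $          match '('
$          $            accept

The string is accepted.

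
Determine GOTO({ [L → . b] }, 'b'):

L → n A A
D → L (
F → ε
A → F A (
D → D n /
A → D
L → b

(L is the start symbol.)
GOTO(I, 'b') = CLOSURE({ [A → αX.β] : [A → α.Xβ] ∈ I, X = 'b' })

Items with dot before 'b', with the dot advanced:
  [L → . b] → [L → b .]
Closure adds nothing (no advanced item has the dot before a non-terminal).

GOTO = { [L → b .] }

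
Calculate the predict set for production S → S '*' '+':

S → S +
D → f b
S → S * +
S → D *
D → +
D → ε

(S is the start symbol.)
{ '*', '+', 'f' }

PREDICT(S → S '*' '+') = (FIRST(RHS) \ {ε}) ∪ (FOLLOW(S) if ε ∈ FIRST(RHS), i.e. RHS ⇒* ε)
FIRST(S) = { '*', '+', 'f' }
FIRST(S '*' '+') = { '*', '+', 'f' }
ε ∉ FIRST(S '*' '+'), so FOLLOW(S) is not added.
PREDICT(S → S '*' '+') = { '*', '+', 'f' }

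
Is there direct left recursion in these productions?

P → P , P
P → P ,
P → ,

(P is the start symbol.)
Yes, P is left-recursive

Direct left recursion occurs when N → N α for some non-terminal N (the right-hand side begins with the left-hand side itself).

P → P , P: LEFT RECURSIVE (starts with P)
P → P ,: LEFT RECURSIVE (starts with P)
P → ,: starts with ','

The grammar has direct left recursion on: P.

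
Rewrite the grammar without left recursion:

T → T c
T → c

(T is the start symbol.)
T → c T'
T' → c T'
T' → ε

T is directly left-recursive. The standard transformation for
  A → A α₁ | ... | A α_m | β₁ | ... | β_n
is
  A  → β₁ A' | ... | β_n A'
  A' → α₁ A' | ... | α_m A' | ε

T → c becomes T → c T'
T → T c becomes T' → c T'
Add T' → ε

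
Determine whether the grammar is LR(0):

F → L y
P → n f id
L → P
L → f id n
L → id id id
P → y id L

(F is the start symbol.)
A grammar is LR(0) if no state in the canonical LR(0) collection has:
  - both a shift item (dot before a terminal) and a complete item (shift-reduce conflict), or
  - two or more complete items (reduce-reduce conflict; the accept item [F' → F .] counts as a complete item here).

Augment with F' → F and build the canonical LR(0) collection (I0 = CLOSURE({[F' → . F]}), then GOTO on every symbol after a dot until no new states appear). It has 17 states:
  I0: { [F → . L y], [F' → . F], [L → . P], [L → . f id n], [L → . id id id], [P → . n f id], [P → . y id L] }  — shift
  I1: { [F' → F .] }  — accept
  I2: { [F → L . y] }  — shift
  I3: { [L → P .] }  — reduce
  I4: { [L → f . id n] }  — shift
  I5: { [L → id . id id] }  — shift
  I6: { [P → n . f id] }  — shift
  I7: { [P → y . id L] }  — shift
  I8: { [L → . P], [L → . f id n], [L → . id id id], [P → . n f id], [P → . y id L], [P → y id . L] }  — shift
  I9: { [P → y id L .] }  — reduce
  I10: { [P → n f . id] }  — shift
  I11: { [P → n f id .] }  — reduce
  I12: { [L → id id . id] }  — shift
  I13: { [L → id id id .] }  — reduce
  I14: { [L → f id . n] }  — shift
  I15: { [L → f id n .] }  — reduce
  I16: { [F → L y .] }  — reduce

Every state is either a pure shift/goto state or contains exactly one complete item and nothing to shift — no conflicts. The grammar is LR(0).

Answer: Yes, the grammar is LR(0)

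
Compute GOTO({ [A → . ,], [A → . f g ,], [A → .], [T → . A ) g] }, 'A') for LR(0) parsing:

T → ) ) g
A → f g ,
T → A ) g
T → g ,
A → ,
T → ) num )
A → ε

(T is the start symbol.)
{ [T → A . ) g] }

GOTO(I, 'A') = CLOSURE({ [A → αX.β] : [A → α.Xβ] ∈ I, X = 'A' })

Items with dot before 'A', with the dot advanced:
  [T → . A ) g] → [T → A . ) g]
Closure adds nothing (no advanced item has the dot before a non-terminal).

GOTO = { [T → A . ) g] }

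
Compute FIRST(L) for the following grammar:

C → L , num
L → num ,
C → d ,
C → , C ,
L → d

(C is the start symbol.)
{ 'd', 'num' }

From L → num ,:
  - num is a terminal: add 'num' and stop
From L → d:
  - d is a terminal: add 'd' and stop

Collecting: FIRST(L) = { 'd', 'num' }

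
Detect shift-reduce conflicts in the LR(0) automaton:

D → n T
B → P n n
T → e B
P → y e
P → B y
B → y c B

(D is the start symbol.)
Yes — I5: [T → e B .] vs [P → B . y]; I10: [B → y c B .] vs [P → B . y]

Augment with D' → D and build the canonical LR(0) collection (I0 = CLOSURE({[D' → . D]}), then GOTO on every symbol after a dot until no new states appear). It has 14 states:
  I0: { [D → . n T], [D' → . D] }  — shift
  I1: { [D' → D .] }  — accept
  I2: { [D → n . T], [T → . e B] }  — shift
  I3: { [D → n T .] }  — reduce
  I4: { [B → . P n n], [B → . y c B], [P → . B y], [P → . y e], [T → e . B] }  — shift
  I5: { [P → B . y], [T → e B .] }  — shift, reduce
  I6: { [B → P . n n] }  — shift
  I7: { [B → y . c B], [P → y . e] }  — shift
  I8: { [B → . P n n], [B → . y c B], [B → y c . B], [P → . B y], [P → . y e] }  — shift
  I9: { [P → y e .] }  — reduce
  I10: { [B → y c B .], [P → B . y] }  — shift, reduce
  I11: { [P → B y .] }  — reduce
  I12: { [B → P n . n] }  — shift
  I13: { [B → P n n .] }  — reduce

I5 contains reduce item [T → e B .] and shift item [P → B . y] — shift-reduce conflict.
I10 contains reduce item [B → y c B .] and shift item [P → B . y] — shift-reduce conflict.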